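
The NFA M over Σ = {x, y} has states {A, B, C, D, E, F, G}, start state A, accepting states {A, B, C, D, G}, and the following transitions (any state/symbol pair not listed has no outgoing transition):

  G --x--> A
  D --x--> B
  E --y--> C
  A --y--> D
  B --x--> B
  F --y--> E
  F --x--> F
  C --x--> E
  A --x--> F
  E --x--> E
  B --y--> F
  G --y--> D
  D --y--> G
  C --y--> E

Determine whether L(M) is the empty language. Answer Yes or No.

No

The empty string ε is accepted: the run A ends in the accepting state A.
Since at least one string is accepted, L(M) is not empty.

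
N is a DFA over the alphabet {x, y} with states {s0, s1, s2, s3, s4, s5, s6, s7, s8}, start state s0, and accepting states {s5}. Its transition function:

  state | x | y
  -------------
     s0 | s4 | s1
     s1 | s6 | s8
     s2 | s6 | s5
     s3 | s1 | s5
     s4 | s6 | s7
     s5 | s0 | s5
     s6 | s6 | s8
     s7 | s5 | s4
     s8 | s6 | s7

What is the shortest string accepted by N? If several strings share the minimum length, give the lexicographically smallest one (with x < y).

A breadth-first search from s0 reaches an accepting state first via the path s0 → s4 → s7 → s5 on input xyx.
No string of length < 3 is accepted (BFS exhausts all shorter strings without reaching an accepting state), and xyx is the lexicographically least accepting string of length 3.

xyx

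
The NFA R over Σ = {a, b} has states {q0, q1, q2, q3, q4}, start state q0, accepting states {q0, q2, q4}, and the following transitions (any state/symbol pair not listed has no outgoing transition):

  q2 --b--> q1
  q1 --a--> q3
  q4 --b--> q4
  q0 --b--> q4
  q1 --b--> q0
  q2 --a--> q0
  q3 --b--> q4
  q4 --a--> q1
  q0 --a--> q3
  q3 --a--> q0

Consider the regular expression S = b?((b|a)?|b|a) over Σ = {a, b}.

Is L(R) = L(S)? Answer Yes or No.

The string aa is accepted by R but rejected by S.
So L(R) ≠ L(S).

No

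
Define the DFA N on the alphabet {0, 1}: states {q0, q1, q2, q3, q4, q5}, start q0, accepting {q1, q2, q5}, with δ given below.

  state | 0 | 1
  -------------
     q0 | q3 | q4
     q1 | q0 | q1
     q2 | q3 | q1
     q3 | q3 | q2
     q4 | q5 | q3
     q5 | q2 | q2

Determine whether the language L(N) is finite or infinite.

infinite

State q0 is reachable from the start and can reach an accepting state, and it lies on the cycle q0 → q3 → q2 → q1 → q0.
Traversing that cycle any number of times yields accepted strings of unbounded length, so the language is infinite.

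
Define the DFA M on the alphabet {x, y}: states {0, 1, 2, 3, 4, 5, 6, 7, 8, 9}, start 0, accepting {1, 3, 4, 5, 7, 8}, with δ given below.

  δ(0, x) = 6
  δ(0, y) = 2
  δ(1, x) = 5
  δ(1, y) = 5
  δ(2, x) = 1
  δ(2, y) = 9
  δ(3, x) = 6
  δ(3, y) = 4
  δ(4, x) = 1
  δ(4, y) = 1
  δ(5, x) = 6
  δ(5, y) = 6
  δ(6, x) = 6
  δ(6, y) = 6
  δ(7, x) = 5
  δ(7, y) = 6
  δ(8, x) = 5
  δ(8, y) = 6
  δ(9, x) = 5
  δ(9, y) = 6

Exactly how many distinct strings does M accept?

The useful subgraph on states {0, 1, 2, 5, 9} is acyclic, so L(M) is finite; the longest accepting path visits 4 useful states, giving maximum string length 3.
Counting accepting paths from 0 by length: 1 of length 2, 3 of length 3. Total 4.

4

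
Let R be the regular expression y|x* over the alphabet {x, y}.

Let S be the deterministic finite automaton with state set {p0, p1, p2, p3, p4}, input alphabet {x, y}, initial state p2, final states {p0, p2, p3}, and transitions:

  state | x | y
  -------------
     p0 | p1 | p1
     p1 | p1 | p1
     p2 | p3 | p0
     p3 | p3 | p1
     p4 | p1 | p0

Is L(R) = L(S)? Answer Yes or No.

Converting the expression R to a DFA (subset construction, then merging equivalent states) gives the minimal DFA with states {r0, r1, r2, r3}, start state r0, accepting states {r0, r1, r2} and transitions r0: x→r1, y→r2; r1: x→r1, y→r3; r2: x→r3, y→r3; r3: x→r3, y→r3.
Exploring the product automaton R × S from the start pair (r0, p2), following both machines on each input symbol, reaches 4 state pairs: (r0, p2), (r1, p3), (r2, p0), (r3, p1).
R accepts in {r0, r1, r2} and S accepts in {p0, p2, p3}. In every reachable pair the two components are either both accepting — (r0, p2), (r1, p3), (r2, p0) — or both non-accepting, so no string is accepted by exactly one of the machines: L(R) \ L(S) and L(S) \ L(R) are both empty.
Hence every string is accepted by R iff it is accepted by S, and the two languages coincide.

Yes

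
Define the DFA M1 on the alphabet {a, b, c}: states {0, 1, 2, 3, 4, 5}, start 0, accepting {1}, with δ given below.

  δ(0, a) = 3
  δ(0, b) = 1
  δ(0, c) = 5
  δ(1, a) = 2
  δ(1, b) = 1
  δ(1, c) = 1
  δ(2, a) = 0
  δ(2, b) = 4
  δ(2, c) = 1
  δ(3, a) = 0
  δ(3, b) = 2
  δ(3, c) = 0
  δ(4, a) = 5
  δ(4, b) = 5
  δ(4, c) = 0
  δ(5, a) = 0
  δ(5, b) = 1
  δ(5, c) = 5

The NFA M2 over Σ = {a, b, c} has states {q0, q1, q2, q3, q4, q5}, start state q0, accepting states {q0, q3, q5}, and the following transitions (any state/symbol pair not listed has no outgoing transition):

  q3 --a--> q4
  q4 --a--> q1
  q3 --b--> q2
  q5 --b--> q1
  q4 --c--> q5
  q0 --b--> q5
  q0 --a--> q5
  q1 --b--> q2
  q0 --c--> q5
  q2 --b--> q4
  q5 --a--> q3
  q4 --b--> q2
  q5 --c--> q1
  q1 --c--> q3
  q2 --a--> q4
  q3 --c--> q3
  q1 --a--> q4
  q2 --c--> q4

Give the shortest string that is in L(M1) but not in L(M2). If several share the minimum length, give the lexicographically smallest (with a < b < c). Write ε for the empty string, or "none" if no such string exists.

bb

The string bb is accepted by M1 but not by M2.
No shorter string lies in the difference, and bb is the lexicographically first length-2 string in L(M1) \ L(M2).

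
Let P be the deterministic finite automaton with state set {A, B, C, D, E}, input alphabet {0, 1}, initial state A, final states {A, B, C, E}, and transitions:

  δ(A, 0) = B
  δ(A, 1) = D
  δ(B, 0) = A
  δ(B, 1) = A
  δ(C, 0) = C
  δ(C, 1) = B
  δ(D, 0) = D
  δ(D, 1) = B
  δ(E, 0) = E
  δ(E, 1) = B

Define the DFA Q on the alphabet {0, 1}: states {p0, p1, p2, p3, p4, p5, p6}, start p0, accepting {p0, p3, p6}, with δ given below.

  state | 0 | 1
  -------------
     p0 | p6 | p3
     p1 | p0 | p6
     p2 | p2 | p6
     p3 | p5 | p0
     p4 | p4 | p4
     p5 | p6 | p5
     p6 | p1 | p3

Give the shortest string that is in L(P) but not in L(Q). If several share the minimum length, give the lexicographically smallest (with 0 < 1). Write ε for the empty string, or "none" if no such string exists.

00

The string 00 is accepted by P but not by Q.
No shorter string lies in the difference, and 00 is the lexicographically first length-2 string in L(P) \ L(Q).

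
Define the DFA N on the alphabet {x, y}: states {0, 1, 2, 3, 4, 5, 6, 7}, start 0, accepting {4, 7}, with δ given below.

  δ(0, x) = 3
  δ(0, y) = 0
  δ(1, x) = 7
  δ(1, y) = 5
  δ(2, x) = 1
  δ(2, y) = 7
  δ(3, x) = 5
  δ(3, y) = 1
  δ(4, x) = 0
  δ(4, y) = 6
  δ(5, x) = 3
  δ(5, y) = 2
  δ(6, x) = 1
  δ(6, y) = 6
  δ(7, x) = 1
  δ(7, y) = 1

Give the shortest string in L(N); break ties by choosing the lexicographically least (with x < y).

xyx

A breadth-first search from 0 reaches an accepting state first via the path 0 → 3 → 1 → 7 on input xyx.
No string of length < 3 is accepted (BFS exhausts all shorter strings without reaching an accepting state), and xyx is the lexicographically least accepting string of length 3.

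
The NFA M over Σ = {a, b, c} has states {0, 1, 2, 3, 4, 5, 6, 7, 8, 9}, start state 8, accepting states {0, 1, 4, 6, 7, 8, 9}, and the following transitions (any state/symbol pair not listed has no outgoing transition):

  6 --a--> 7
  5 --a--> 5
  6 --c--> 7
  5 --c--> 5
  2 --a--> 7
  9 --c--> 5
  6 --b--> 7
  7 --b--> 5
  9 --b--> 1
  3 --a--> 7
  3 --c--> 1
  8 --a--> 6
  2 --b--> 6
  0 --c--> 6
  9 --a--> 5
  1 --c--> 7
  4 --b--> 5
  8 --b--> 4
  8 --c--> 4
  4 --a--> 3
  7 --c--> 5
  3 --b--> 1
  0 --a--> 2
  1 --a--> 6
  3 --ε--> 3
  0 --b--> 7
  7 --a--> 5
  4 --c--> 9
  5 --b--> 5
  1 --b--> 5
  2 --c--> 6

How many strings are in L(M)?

The useful subgraph on states {1, 3, 4, 6, 7, 8, 9} is acyclic, so L(M) is finite; the longest accepting path visits 6 useful states, giving maximum string length 5.
Counting accepting paths from 8 by length: 1 of length 0, 3 of length 1, 5 of length 2, 8 of length 3, 12 of length 4, 18 of length 5. Total 47.

47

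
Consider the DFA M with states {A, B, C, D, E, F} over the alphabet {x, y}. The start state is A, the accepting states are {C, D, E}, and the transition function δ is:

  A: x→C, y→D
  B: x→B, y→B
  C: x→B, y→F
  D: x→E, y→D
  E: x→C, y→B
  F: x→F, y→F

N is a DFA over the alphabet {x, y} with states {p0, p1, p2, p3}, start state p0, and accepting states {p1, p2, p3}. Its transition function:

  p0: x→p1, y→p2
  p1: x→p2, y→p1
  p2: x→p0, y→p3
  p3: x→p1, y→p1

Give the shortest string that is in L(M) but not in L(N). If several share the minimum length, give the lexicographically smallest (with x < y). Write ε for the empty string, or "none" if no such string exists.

yx

The string yx is accepted by M but not by N.
No shorter string lies in the difference, and yx is the lexicographically first length-2 string in L(M) \ L(N).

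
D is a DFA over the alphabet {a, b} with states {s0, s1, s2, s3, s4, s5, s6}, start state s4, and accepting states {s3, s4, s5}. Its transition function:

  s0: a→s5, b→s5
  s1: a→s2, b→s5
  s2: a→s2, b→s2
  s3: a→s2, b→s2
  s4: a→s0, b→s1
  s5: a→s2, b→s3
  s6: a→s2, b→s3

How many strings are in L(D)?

The useful subgraph on states {s0, s1, s3, s4, s5} is acyclic, so L(D) is finite; the longest accepting path visits 4 useful states, giving maximum string length 3.
Counting accepting paths from s4 by length: 1 of length 0, 3 of length 2, 3 of length 3. Total 7.

7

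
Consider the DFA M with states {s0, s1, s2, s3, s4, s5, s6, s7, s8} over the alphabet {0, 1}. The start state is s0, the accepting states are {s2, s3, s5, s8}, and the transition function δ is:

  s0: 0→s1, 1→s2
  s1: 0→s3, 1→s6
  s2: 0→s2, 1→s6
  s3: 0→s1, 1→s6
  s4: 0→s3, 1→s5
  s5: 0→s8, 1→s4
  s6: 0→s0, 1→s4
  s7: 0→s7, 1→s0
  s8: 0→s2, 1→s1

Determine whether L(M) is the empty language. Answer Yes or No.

The string 1 is accepted: the run s0 → s2 ends in the accepting state s2.
Since at least one string is accepted, L(M) is not empty.

No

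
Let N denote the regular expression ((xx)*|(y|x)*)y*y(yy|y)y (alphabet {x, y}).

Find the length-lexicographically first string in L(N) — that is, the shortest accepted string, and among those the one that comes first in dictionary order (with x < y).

By inspection of the expression, no string of length less than 3 matches, and yyy is the lexicographically first match of length 3.

yyy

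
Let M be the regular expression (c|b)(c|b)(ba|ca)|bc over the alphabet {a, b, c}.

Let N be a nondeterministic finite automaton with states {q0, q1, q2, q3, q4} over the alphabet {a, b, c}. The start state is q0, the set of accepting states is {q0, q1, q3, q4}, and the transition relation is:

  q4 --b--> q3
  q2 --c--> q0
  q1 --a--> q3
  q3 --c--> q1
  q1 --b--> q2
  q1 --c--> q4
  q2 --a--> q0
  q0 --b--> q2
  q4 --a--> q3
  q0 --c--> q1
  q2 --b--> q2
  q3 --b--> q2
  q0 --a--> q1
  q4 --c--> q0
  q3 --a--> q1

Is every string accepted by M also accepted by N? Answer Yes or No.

Converting the expression M to a DFA (subset construction, then merging equivalent states) gives the minimal DFA with states {m0, m1, m2, m3, m4, m5, m6, m7}, start state m0, accepting states {m5, m7} and transitions m0: a→m1, b→m2, c→m3; m1: a→m1, b→m1, c→m1; m2: a→m1, b→m4, c→m5; m3: a→m1, b→m4, c→m4; m4: a→m1, b→m6, c→m6; m5: a→m1, b→m6, c→m6; m6: a→m7, b→m1, c→m1; m7: a→m1, b→m1, c→m1.
Exploring the product automaton M × N from the start pair (m0, q0), following both machines on each input symbol, reaches 18 state pairs: (m0, q0), (m1, q1), (m2, q2), (m3, q1), (m1, q3), (m1, q2), (m1, q4), (m1, q0), (m4, q2), (m5, q0), (m4, q4), (m6, q2), (m6, q0), (m6, q1), (m6, q3), (m7, q0), (m7, q1), (m7, q3).
M accepts in {m5, m7} and N accepts in {q0, q1, q3, q4}. The reachable pairs whose M-component is accepting are (m5, q0), (m7, q0), (m7, q1), (m7, q3); in each of them the N-component is accepting too, so the product for L(M) \ L(N) (M-component accepting, N-component rejecting) has no reachable accepting pair and the difference is empty.
Hence every string in L(M) is also in L(N).

Yes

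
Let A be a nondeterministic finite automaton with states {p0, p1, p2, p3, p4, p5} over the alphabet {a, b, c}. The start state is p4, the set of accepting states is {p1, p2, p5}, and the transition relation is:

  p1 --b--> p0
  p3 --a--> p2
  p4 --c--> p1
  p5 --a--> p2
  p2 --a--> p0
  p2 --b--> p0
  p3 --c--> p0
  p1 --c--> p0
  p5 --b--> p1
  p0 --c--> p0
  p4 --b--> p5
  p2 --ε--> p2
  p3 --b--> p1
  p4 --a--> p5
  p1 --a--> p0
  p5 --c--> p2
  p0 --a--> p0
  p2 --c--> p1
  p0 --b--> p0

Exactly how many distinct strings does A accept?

The useful subgraph on states {p1, p2, p4, p5} is acyclic, so L(A) is finite; the longest accepting path visits 4 useful states, giving maximum string length 3.
Counting accepting paths from p4 by length: 3 of length 1, 6 of length 2, 4 of length 3. Total 13.

13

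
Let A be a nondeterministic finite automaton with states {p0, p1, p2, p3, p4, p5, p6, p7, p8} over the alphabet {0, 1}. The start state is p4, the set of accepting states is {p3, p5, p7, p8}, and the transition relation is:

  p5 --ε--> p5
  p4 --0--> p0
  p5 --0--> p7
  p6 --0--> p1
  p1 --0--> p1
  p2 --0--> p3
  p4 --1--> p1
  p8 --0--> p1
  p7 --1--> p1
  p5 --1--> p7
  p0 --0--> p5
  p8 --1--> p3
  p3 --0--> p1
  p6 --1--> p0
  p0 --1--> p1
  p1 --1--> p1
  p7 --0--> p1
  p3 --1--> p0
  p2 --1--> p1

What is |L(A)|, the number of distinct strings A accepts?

3

The useful subgraph on states {p0, p4, p5, p7} is acyclic, so L(A) is finite; the longest accepting path visits 4 useful states, giving maximum string length 3.
Counting accepting paths from p4 by length: 1 of length 2, 2 of length 3. Total 3.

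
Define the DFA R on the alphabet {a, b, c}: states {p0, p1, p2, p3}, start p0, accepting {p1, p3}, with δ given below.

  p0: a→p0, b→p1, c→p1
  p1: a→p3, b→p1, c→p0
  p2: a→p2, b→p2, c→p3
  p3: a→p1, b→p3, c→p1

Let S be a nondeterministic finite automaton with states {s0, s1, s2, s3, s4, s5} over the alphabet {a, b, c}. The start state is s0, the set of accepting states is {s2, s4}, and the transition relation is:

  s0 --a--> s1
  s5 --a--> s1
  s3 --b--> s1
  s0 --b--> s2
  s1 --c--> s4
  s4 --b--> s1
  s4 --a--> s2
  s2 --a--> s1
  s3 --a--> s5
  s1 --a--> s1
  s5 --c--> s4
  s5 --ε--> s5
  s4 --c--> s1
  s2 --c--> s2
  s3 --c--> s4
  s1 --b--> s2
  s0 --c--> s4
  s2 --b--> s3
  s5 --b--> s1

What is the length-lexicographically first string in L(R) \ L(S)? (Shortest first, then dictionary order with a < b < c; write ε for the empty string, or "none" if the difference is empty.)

The string ba is accepted by R but not by S.
No shorter string lies in the difference, and ba is the lexicographically first length-2 string in L(R) \ L(S).

ba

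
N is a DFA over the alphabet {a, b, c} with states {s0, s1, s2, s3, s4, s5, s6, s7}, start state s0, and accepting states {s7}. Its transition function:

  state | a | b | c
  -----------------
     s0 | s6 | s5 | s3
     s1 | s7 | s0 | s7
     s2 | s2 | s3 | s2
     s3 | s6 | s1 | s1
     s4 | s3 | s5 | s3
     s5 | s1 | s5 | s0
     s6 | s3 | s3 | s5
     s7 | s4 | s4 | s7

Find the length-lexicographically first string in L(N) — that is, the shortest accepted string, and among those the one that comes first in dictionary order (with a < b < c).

baa

A breadth-first search from s0 reaches an accepting state first via the path s0 → s5 → s1 → s7 on input baa.
No string of length < 3 is accepted (BFS exhausts all shorter strings without reaching an accepting state), and baa is the lexicographically least accepting string of length 3.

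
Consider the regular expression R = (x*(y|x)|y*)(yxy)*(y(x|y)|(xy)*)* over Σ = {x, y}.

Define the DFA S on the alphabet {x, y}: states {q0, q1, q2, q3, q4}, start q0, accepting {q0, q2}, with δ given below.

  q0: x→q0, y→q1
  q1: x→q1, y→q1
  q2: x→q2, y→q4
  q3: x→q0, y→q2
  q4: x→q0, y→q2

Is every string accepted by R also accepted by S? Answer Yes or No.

The string y is in L(R) but not in L(S).
So L(R) ⊄ L(S).

No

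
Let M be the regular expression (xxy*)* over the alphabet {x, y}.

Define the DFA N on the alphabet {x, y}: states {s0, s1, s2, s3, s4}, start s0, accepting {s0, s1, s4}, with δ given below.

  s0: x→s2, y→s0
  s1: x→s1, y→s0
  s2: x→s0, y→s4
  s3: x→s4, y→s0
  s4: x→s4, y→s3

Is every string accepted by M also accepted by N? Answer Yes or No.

Yes

Converting the expression M to a DFA (subset construction, then merging equivalent states) gives the minimal DFA with states {m0, m1, m2, m3}, start state m0, accepting states {m0, m3} and transitions m0: x→m1, y→m2; m1: x→m3, y→m2; m2: x→m2, y→m2; m3: x→m1, y→m3.
Exploring the product automaton M × N from the start pair (m0, s0), following both machines on each input symbol, reaches 7 state pairs: (m0, s0), (m1, s2), (m2, s0), (m3, s0), (m2, s4), (m2, s2), (m2, s3).
M accepts in {m0, m3} and N accepts in {s0, s1, s4}. The reachable pairs whose M-component is accepting are (m0, s0), (m3, s0); in each of them the N-component is accepting too, so the product for L(M) \ L(N) (M-component accepting, N-component rejecting) has no reachable accepting pair and the difference is empty.
Hence every string in L(M) is also in L(N).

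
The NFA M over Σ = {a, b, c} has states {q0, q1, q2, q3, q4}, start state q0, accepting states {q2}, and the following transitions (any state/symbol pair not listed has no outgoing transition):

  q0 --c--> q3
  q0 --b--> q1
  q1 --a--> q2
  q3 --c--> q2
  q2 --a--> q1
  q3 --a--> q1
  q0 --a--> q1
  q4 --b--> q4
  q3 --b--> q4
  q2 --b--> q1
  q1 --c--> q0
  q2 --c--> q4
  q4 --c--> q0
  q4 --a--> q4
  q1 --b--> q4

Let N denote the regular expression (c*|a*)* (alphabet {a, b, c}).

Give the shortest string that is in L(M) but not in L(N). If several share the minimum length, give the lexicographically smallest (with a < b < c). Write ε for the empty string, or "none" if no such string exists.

ba

The string ba is accepted by M but not by N.
No shorter string lies in the difference, and ba is the lexicographically first length-2 string in L(M) \ L(N).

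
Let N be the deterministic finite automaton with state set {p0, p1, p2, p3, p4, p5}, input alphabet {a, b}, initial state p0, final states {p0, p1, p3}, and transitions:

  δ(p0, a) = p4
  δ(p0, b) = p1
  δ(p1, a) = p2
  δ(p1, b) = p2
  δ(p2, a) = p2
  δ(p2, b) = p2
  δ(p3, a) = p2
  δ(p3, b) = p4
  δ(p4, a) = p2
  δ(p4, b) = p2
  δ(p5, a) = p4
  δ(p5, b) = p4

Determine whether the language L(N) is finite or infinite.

finite

The useful states (reachable from p0 and able to reach an accepting state) are {p0, p1}.
Restricted to these states the transition graph has no cycle, so every accepting path has bounded length and L is finite.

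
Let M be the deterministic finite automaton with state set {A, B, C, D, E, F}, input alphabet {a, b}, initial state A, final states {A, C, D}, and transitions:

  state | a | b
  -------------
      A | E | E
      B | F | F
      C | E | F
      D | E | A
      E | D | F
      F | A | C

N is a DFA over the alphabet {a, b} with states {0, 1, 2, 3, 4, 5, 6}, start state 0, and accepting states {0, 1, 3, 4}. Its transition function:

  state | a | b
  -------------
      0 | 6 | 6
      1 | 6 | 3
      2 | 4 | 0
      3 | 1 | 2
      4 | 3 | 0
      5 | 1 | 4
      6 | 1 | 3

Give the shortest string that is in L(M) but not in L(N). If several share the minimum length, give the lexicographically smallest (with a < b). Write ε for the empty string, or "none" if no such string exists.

abb

The string abb is accepted by M but not by N.
No shorter string lies in the difference, and abb is the lexicographically first length-3 string in L(M) \ L(N).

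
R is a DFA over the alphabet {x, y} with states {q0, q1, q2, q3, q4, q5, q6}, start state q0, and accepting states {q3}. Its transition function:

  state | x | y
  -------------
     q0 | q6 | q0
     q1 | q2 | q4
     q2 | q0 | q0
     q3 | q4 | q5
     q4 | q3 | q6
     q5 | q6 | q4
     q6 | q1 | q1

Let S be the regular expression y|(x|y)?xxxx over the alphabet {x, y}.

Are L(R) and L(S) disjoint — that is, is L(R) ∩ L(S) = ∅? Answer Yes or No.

Converting the expression S to a DFA (subset construction, then merging equivalent states) gives the minimal DFA with states {s0, s1, s2, s3, s4, s5, s6, s7, s8, s9, s10}, start state s0, accepting states {s2, s8, s10} and transitions s0: x→s1, y→s2; s1: x→s3, y→s4; s2: x→s5, y→s4; s3: x→s6, y→s4; s4: x→s4, y→s4; s5: x→s7, y→s4; s6: x→s8, y→s4; s7: x→s9, y→s4; s8: x→s10, y→s4; s9: x→s10, y→s4; s10: x→s4, y→s4.
Exploring the product automaton R × S from the start pair (q0, s0), following both machines on each input symbol, reaches 18 state pairs: (q0, s0), (q6, s1), (q0, s2), (q1, s3), (q1, s4), (q6, s5), (q0, s4), (q2, s6), (q4, s4), (q2, s4), (q1, s7), (q6, s4), (q0, s8), (q3, s4), (q2, s9), (q6, s10), (q5, s4), (q0, s10).
R accepts in {q3} and S accepts in {s2, s8, s10}; no reachable pair has both components accepting, so no string drives both machines to acceptance simultaneously and L(R) ∩ L(S) = ∅.
So no string is accepted by both, and the intersection is empty.

Yes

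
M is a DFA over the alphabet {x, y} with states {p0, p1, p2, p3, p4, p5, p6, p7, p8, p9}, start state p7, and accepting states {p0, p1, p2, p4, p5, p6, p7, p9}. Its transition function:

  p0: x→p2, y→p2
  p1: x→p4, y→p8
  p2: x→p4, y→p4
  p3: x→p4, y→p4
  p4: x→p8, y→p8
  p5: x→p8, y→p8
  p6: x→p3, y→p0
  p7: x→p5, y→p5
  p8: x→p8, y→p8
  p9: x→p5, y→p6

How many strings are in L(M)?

3

The useful subgraph on states {p5, p7} is acyclic, so L(M) is finite; the longest accepting path visits 2 useful states, giving maximum string length 1.
Counting accepting paths from p7 by length: 1 of length 0, 2 of length 1. Total 3.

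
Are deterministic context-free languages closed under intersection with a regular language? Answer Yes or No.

Yes

Run the DPDA and a DFA for the regular language in lock-step (product of the two finite controls, one shared stack, the DFA component advancing only on genuine input moves); the result is still deterministic and accepts when both components accept.
So the deterministic context-free languages are closed under intersection with a regular language.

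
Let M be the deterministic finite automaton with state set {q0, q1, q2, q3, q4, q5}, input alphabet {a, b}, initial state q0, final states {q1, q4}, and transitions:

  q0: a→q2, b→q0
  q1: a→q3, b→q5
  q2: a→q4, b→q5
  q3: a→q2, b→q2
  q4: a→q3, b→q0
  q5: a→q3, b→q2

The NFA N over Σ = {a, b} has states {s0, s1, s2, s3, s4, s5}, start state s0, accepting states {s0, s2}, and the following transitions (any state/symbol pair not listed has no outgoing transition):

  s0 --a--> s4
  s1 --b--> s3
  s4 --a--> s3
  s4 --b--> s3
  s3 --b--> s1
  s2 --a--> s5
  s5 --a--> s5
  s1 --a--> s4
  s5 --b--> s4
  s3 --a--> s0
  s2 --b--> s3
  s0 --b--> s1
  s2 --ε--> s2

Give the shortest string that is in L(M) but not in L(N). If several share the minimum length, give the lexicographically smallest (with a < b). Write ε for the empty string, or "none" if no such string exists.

The string aa is accepted by M but not by N.
No shorter string lies in the difference, and aa is the lexicographically first length-2 string in L(M) \ L(N).

aa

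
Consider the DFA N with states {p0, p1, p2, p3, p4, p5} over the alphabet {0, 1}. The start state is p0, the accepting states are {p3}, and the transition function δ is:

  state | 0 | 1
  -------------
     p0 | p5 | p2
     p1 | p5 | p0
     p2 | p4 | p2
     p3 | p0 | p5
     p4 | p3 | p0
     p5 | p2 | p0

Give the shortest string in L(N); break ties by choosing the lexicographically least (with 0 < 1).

A breadth-first search from p0 reaches an accepting state first via the path p0 → p2 → p4 → p3 on input 100.
No string of length < 3 is accepted (BFS exhausts all shorter strings without reaching an accepting state), and 100 is the lexicographically least accepting string of length 3.

100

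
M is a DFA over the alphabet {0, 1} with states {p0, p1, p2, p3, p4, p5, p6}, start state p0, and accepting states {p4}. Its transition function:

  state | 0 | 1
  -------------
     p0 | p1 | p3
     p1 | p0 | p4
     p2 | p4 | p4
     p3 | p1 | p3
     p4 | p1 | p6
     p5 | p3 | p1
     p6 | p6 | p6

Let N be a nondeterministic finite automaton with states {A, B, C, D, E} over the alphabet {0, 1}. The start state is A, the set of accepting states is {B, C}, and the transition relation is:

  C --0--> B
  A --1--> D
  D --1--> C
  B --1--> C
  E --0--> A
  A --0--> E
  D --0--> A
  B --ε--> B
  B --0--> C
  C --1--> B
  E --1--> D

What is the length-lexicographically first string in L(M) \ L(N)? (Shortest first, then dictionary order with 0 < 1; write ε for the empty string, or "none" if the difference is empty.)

The string 01 is accepted by M but not by N.
No shorter string lies in the difference, and 01 is the lexicographically first length-2 string in L(M) \ L(N).

01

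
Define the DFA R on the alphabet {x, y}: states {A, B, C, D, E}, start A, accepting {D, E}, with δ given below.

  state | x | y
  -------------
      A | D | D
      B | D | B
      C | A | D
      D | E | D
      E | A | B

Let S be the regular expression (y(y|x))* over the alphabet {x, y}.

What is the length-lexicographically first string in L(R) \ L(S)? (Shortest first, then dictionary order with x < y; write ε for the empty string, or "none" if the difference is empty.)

x

The string x is accepted by R but not by S.
No shorter string lies in the difference, and x is the lexicographically first length-1 string in L(R) \ L(S).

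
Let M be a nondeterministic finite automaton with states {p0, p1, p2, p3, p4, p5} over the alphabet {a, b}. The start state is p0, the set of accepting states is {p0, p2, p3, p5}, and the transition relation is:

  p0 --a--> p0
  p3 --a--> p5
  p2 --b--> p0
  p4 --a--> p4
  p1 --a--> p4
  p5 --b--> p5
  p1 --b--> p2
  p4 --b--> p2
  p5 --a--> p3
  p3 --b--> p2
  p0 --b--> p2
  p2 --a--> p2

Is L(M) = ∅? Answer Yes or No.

The empty string ε is accepted: the run p0 ends in the accepting state p0.
Since at least one string is accepted, L(M) is not empty.

No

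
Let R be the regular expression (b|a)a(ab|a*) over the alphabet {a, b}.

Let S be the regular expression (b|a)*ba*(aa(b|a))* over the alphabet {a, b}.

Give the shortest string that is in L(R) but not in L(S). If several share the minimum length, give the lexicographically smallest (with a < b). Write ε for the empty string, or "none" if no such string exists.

aa

The string aa is accepted by R but not by S.
No shorter string lies in the difference, and aa is the lexicographically first length-2 string in L(R) \ L(S).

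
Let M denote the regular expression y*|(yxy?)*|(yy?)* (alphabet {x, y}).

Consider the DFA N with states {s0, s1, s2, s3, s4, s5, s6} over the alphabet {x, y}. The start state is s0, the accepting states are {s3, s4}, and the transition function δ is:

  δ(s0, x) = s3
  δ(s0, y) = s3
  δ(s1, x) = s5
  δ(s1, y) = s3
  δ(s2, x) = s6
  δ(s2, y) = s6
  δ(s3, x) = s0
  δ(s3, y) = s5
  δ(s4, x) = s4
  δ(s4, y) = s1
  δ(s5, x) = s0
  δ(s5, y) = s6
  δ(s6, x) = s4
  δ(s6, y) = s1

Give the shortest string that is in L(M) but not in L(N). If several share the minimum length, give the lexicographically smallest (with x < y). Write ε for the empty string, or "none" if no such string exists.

ε

The empty string ε is accepted by M but not by N.
Since ε is the unique shortest string, it is the required witness.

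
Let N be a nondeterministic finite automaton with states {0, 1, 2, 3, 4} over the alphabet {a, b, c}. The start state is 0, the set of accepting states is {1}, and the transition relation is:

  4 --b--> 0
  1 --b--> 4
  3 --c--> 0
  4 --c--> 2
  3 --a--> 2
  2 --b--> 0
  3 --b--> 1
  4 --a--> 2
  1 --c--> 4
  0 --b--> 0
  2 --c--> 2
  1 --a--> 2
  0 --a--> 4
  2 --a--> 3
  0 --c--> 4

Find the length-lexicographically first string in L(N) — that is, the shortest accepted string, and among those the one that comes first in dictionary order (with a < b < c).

aaab

A breadth-first search from 0 reaches an accepting state first via the path 0 → 4 → 2 → 3 → 1 on input aaab.
No string of length < 4 is accepted (BFS exhausts all shorter strings without reaching an accepting state), and aaab is the lexicographically least accepting string of length 4.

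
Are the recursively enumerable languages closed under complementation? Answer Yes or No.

No

If both L and its complement were r.e., running the two recognisers in parallel would decide L, so L would be recursive; but there are r.e. languages that are not recursive (e.g. the halting problem), and their complements are therefore not r.e.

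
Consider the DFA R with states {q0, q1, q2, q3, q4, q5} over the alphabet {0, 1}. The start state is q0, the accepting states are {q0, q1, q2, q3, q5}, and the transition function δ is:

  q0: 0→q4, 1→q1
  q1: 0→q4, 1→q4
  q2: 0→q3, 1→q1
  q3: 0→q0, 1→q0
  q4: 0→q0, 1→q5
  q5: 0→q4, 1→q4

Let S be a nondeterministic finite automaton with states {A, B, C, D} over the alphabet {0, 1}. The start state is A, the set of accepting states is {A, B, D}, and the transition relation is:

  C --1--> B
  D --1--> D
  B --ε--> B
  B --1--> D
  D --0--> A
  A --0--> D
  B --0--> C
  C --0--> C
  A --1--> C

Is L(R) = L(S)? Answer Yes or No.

The string 1 is accepted by R but rejected by S.
So L(R) ≠ L(S).

No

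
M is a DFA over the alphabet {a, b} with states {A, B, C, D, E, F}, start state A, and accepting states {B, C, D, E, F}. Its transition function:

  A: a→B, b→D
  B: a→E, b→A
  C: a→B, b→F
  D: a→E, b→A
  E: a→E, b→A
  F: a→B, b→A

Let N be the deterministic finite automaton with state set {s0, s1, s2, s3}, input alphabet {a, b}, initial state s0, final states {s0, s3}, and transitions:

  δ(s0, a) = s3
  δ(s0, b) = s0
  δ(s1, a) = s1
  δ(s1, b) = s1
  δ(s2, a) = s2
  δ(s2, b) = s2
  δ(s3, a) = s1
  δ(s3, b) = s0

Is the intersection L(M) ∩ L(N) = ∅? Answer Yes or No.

The string a is accepted by both M and N.
Hence L(M) ∩ L(N) ≠ ∅.

No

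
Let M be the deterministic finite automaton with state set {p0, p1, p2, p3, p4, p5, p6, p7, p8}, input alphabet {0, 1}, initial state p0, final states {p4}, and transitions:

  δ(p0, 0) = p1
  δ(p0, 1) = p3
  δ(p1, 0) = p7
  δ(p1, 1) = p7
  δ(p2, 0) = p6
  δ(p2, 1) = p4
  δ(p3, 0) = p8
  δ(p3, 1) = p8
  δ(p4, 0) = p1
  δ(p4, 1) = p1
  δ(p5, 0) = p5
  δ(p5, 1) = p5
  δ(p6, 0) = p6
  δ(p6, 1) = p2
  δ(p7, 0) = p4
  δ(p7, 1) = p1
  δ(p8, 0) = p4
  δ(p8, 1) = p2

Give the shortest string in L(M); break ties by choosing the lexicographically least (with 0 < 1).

000

A breadth-first search from p0 reaches an accepting state first via the path p0 → p1 → p7 → p4 on input 000.
No string of length < 3 is accepted (BFS exhausts all shorter strings without reaching an accepting state), and 000 is the lexicographically least accepting string of length 3.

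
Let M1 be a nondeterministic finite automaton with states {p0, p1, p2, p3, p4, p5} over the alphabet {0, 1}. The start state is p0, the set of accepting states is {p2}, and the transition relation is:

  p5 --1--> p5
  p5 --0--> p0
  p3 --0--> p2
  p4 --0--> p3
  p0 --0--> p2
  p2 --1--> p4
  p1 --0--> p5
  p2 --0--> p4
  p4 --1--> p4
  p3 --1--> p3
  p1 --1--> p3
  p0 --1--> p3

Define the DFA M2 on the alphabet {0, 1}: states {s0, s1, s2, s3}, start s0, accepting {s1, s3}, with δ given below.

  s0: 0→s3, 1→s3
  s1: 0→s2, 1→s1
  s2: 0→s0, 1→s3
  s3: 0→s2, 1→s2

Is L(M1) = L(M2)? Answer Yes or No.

The string 10 is accepted by M1 but rejected by M2.
So L(M1) ≠ L(M2).

No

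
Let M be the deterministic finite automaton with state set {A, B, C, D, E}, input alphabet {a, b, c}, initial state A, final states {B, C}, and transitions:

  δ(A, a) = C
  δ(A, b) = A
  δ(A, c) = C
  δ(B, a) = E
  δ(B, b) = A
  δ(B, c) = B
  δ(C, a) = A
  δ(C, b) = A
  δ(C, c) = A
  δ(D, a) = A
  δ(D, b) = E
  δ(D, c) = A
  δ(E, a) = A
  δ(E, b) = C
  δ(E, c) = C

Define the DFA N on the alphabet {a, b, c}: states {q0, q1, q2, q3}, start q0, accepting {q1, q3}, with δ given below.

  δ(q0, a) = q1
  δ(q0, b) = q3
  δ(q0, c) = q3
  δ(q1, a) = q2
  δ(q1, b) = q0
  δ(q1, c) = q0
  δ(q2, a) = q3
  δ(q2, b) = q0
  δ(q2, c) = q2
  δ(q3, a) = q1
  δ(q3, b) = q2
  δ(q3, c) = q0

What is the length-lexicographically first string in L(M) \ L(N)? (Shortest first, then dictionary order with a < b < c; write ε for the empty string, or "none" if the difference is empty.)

The string bc is accepted by M but not by N.
No shorter string lies in the difference, and bc is the lexicographically first length-2 string in L(M) \ L(N).

bc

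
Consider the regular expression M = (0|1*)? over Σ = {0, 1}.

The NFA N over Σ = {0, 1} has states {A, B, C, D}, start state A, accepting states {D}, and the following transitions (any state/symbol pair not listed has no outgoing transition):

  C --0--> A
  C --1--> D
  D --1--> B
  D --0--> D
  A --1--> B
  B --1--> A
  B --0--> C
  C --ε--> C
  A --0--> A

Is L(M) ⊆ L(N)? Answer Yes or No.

No

The empty string ε is in L(M) but not in L(N).
So L(M) ⊄ L(N).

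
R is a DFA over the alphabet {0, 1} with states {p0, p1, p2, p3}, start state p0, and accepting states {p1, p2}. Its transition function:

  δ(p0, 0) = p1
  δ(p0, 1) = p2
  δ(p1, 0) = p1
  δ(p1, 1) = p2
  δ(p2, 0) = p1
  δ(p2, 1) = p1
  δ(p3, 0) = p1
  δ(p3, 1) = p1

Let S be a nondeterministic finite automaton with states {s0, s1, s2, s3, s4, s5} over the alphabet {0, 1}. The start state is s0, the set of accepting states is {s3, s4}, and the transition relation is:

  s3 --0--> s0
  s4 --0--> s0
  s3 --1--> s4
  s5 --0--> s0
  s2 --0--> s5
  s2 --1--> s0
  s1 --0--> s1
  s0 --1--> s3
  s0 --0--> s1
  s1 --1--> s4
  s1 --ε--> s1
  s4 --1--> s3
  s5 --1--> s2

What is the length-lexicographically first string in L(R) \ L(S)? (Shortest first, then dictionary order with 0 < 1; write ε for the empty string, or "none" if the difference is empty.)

The string 0 is accepted by R but not by S.
No shorter string lies in the difference, and 0 is the lexicographically first length-1 string in L(R) \ L(S).

0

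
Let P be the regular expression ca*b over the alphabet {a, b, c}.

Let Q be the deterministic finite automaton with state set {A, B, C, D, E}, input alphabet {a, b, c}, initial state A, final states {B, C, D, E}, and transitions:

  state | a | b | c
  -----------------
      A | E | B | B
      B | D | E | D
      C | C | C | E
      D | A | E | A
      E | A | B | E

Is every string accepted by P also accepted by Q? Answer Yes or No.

Converting the expression P to a DFA (subset construction, then merging equivalent states) gives the minimal DFA with states {p0, p1, p2, p3}, start state p0, accepting states {p3} and transitions p0: a→p1, b→p1, c→p2; p1: a→p1, b→p1, c→p1; p2: a→p2, b→p3, c→p1; p3: a→p1, b→p1, c→p1.
Exploring the product automaton P × Q from the start pair (p0, A), following both machines on each input symbol, reaches 11 state pairs: (p0, A), (p1, E), (p1, B), (p2, B), (p1, A), (p1, D), (p2, D), (p3, E), (p2, A), (p2, E), (p3, B).
P accepts in {p3} and Q accepts in {B, C, D, E}. The reachable pairs whose P-component is accepting are (p3, E), (p3, B); in each of them the Q-component is accepting too, so the product for L(P) \ L(Q) (P-component accepting, Q-component rejecting) has no reachable accepting pair and the difference is empty.
Hence every string in L(P) is also in L(Q).

Yes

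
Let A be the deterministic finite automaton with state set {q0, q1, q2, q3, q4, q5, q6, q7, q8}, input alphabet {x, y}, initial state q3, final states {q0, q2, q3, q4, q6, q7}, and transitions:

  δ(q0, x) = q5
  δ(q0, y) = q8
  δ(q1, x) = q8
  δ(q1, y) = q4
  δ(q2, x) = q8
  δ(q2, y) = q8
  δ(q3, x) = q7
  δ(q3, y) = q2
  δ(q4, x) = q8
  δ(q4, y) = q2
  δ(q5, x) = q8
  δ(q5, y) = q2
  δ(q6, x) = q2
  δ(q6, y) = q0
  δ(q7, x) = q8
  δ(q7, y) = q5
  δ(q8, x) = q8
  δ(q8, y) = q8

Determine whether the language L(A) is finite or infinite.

finite

The useful states (reachable from q3 and able to reach an accepting state) are {q2, q3, q5, q7}.
Restricted to these states the transition graph has no cycle, so every accepting path has bounded length and L is finite.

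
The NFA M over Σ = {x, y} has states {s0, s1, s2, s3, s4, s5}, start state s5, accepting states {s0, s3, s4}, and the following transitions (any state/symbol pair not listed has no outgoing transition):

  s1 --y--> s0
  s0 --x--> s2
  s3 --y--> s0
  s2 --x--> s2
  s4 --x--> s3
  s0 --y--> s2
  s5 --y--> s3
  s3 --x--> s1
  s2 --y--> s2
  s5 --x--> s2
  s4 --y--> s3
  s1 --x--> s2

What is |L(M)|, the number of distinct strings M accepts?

3

The useful subgraph on states {s0, s1, s3, s5} is acyclic, so L(M) is finite; the longest accepting path visits 4 useful states, giving maximum string length 3.
Counting accepting paths from s5 by length: 1 of length 1, 1 of length 2, 1 of length 3. Total 3.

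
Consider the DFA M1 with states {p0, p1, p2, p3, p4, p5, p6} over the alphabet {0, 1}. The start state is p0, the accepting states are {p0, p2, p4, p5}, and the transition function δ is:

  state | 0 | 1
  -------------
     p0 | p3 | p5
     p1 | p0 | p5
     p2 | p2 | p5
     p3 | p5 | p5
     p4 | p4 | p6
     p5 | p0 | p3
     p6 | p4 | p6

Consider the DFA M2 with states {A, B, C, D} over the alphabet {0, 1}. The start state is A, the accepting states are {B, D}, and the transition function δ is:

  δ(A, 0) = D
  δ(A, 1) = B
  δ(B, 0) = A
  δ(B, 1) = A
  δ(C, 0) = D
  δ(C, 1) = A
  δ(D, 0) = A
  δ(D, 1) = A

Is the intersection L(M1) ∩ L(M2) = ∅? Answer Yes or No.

No

The string 1 is accepted by both M1 and M2.
Hence L(M1) ∩ L(M2) ≠ ∅.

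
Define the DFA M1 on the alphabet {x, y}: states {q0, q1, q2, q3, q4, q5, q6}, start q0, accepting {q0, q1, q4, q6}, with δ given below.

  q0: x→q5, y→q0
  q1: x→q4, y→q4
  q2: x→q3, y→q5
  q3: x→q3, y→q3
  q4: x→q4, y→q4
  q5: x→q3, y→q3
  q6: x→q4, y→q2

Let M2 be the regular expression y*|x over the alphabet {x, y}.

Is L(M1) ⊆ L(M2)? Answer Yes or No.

Converting the expression M2 to a DFA (subset construction, then merging equivalent states) gives the minimal DFA with states {r0, r1, r2, r3}, start state r0, accepting states {r0, r1, r2} and transitions r0: x→r1, y→r2; r1: x→r3, y→r3; r2: x→r3, y→r2; r3: x→r3, y→r3.
Exploring the product automaton M1 × M2 from the start pair (q0, r0), following both machines on each input symbol, reaches 5 state pairs: (q0, r0), (q5, r1), (q0, r2), (q3, r3), (q5, r3).
M1 accepts in {q0, q1, q4, q6} and M2 accepts in {r0, r1, r2}. The reachable pairs whose M1-component is accepting are (q0, r0), (q0, r2); in each of them the M2-component is accepting too, so the product for L(M1) \ L(M2) (M1-component accepting, M2-component rejecting) has no reachable accepting pair and the difference is empty.
Hence every string in L(M1) is also in L(M2).

Yes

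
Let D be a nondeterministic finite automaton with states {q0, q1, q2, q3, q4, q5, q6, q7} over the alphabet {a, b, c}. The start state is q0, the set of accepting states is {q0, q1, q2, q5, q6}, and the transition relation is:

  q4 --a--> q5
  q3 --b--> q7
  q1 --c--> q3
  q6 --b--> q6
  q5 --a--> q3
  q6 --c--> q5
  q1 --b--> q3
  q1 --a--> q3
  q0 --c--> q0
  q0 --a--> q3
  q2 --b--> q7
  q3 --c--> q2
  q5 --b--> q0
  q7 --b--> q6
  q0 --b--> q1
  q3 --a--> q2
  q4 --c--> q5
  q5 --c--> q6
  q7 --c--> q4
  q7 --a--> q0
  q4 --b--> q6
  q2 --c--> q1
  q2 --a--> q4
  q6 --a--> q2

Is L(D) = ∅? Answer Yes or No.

No

The empty string ε is accepted: the run q0 ends in the accepting state q0.
Since at least one string is accepted, L(D) is not empty.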